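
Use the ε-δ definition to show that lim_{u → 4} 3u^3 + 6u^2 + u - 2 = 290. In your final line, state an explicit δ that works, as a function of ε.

Let ε > 0 be given. We want δ > 0 such that 0 < |u − 4| < δ implies |(3u^3 + 6u^2 + u - 2) − 290| < ε.
(3u^3 + 6u^2 + u - 2) − 290 = 3u^3 + 6u^2 + u - 292 = (u − 4)(3u^2 + 18u + 73).
So |(3u^3 + 6u^2 + u - 2) − 290| = |u − 4|·|3u^2 + 18u + 73|.
Assume first that |u − 4| < 1, so |u| < 5. Then |3u^2 + 18u + 73| ≤ 3·5^2 + 18·5 + 73 = 238.
Hence |(3u^3 + 6u^2 + u - 2) − 290| ≤ 238|u − 4| < ε provided |u − 4| < ε/238.
Choosing δ = min(1, ε/238) ensures both conditions, hence |(3u^3 + 6u^2 + u - 2) − 290| < ε.

δ = min(1, ε/238)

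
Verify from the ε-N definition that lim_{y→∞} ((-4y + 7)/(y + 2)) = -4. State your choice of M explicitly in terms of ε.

M = 15/ε

Let ε > 0 be given. We seek M > 0 such that y > M implies |(-4y + 7)/(y + 2) + 4| < ε.
(-4y + 7)/(y + 2) + 4 = ((-4y + 7) − (-4)(y + 2)) / ((y + 2)) = 15/((y + 2)).
For y > 0 we have y + 2 > y, so |(-4y + 7)/(y + 2) + 4| = 15/((y + 2)) < 15/(y) = 15/y.
Thus |(-4y + 7)/(y + 2) + 4| < ε whenever y > 15/ε.
Take M = 15/ε. If y > M then |(-4y + 7)/(y + 2) + 4| < 15/y < ε.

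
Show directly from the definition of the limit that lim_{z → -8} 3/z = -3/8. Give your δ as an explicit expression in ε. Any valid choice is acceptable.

Let ε > 0. We seek δ > 0 such that 0 < |z + 8| < δ implies |3/z + 3/8| < ε.
|3/z + 3/8| = 3·|-8 − z|/(8·|z|) = 3|z + 8|/(8|z|).
Restrict δ ≤ 4. Then |z + 8| < 4 gives |z| > 4, so 8|z| > 32.
Then |3/z + 3/8| < 3|z + 8|/32, which is < ε when |z + 8| < (32/3)ε.
Take δ = min(4, (32/3)ε). Then 0 < |z + 8| < δ gives both |z + 8| < 4 and |z + 8| < (32/3)ε, so |3/z + 3/8| < ε.

δ = min(4, (32/3)ε)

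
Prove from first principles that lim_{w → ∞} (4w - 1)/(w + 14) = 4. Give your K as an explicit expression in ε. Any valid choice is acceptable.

K = 57/ε

Let ε > 0 be given. We seek K > 0 such that w > K implies |(4w - 1)/(w + 14) − 4| < ε.
(4w - 1)/(w + 14) − 4 = ((4w - 1) − 4(w + 14)) / ((w + 14)) = -57/((w + 14)).
For w > 0 we have w + 14 > w, so |(4w - 1)/(w + 14) − 4| = 57/((w + 14)) < 57/(w) = 57/w.
Thus |(4w - 1)/(w + 14) − 4| < ε whenever w > 57/ε.
Take K = 57/ε. If w > K then |(4w - 1)/(w + 14) − 4| < 57/w < ε.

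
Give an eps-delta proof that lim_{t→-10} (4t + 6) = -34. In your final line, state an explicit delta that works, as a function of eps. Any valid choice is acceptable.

Fix eps > 0. We need delta > 0 so that 0 < |t + 10| < delta implies |(4t + 6) + 34| < eps.
Since (4t + 6) + 34 = 4(t + 10), we have |(4t + 6) + 34| = 4|t + 10|.
Thus it suffices that |t + 10| < eps/4.
Take delta = eps/4. If 0 < |t + 10| < delta then |(4t + 6) + 34| = 4|t + 10| < 4·(eps/4) = eps.

delta = eps/4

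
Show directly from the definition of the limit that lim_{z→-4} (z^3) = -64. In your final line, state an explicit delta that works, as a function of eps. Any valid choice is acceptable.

Fix eps > 0. We seek delta > 0 with 0 < |z + 4| < delta ⇒ |z^3 + 64| < eps.
Factor: z^3 + 64 = (z + 4)(z^2 - 4z + 16), so |z^3 + 64| = |z + 4|·|z^2 - 4z + 16|.
Restrict delta ≤ 1. Then |z + 4| < 1 gives |z| < 5, so by the triangle inequality |z^2 - 4z + 16| ≤ 5^2 + 4·5 + 16 = 61.
Hence |z^3 + 64| ≤ 61|z + 4|, which is < eps once |z + 4| < eps/61.
Take delta = min(1, eps/61). If 0 < |z + 4| < delta then both bounds hold and |z^3 + 64| ≤ 61|z + 4| < 61·(eps/61) = eps.

delta = min(1, eps/61)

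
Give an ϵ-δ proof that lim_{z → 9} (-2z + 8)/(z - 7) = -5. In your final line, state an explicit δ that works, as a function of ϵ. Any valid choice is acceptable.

Let ϵ > 0 be given. We want δ > 0 with 0 < |z − 9| < δ ⇒ |(-2z + 8)/(z - 7) + 5| < ϵ.
Combining over a common denominator, (-2z + 8)/(z - 7) + 5 = [(-2z + 8)·2 − (-10)·(z - 7)] / [2·(z - 7)] = 6(z − 9) / (2(z - 7)).
So |(-2z + 8)/(z - 7) + 5| = 6|z − 9| / (2·|z − 7|).
Require δ ≤ 1, so |z − 7| ≥ |2| − |z − 9| > 2 − 1 = 1.
Hence |(-2z + 8)/(z - 7) + 5| < 6|z − 9|/(2·1) = 3|z − 9|, which is < ϵ once |z − 9| < (1/3)ϵ.
Take δ = min(1, (1/3)ϵ). Then 0 < |z − 9| < δ forces both bounds, so |(-2z + 8)/(z - 7) + 5| < ϵ.

δ = min(1, (1/3)ϵ)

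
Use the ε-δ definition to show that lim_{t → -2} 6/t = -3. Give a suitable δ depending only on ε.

Let ε > 0. We seek δ > 0 such that 0 < |t + 2| < δ implies |6/t + 3| < ε.
|6/t + 3| = 6·|-2 − t|/(2·|t|) = 6|t + 2|/(2|t|).
Restrict δ ≤ 1. Then |t + 2| < 1 gives |t| > 1, so 2|t| > 2.
Then |6/t + 3| < 6|t + 2|/2, which is < ε when |t + 2| < (1/3)ε.
Take δ = min(1, (1/3)ε). Then 0 < |t + 2| < δ gives both |t + 2| < 1 and |t + 2| < (1/3)ε, so |6/t + 3| < ε.

δ = min(1, (1/3)ε)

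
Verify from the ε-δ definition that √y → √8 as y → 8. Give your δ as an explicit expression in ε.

Suppose ε > 0. We want δ > 0 such that 0 < |y − 8| < δ implies |√y − √8| < ε.
Rationalise: √y − √8 = (y − 8)/(√y + √8), so |√y − √8| = |y − 8|/(√y + √8).
Restrict δ ≤ 8 so that |y − 8| < 8 forces y > 0, and then √y + √8 > √8.
Hence |√y − √8| < |y − 8|/√8, which is < ε once |y − 8| < √8·ε.
Take δ = min(8, √8·ε). If 0 < |y − 8| < δ then y > 0 and |√y − √8| < |y − 8|/√8 < ε.

δ = min(8, √8·ε)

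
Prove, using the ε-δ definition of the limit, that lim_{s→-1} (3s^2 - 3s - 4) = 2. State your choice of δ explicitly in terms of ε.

δ = min(2, ε/15)

Let ε > 0 be given. We want δ > 0 such that 0 < |s + 1| < δ implies |(3s^2 - 3s - 4) − 2| < ε.
(3s^2 - 3s - 4) − 2 = 3s^2 - 3s - 6 = (s + 1)(3s - 6).
So |(3s^2 - 3s - 4) − 2| = |s + 1|·|3s - 6|.
Assume first that |s + 1| < 2, so |s| < 3. Then |3s - 6| ≤ 3·3 + 6 = 15.
Hence |(3s^2 - 3s - 4) − 2| ≤ 15|s + 1| < ε provided |s + 1| < ε/15.
Take δ = min(2, ε/15). Then 0 < |s + 1| < δ gives both |s + 1| < 2 and |s + 1| < ε/15, so |(3s^2 - 3s - 4) − 2| < ε.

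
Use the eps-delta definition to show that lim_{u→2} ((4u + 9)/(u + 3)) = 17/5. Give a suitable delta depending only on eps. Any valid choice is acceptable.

Suppose eps > 0. We want delta > 0 with 0 < |u − 2| < delta ⇒ |(4u + 9)/(u + 3) − (17/5)| < eps.
Combining over a common denominator, (4u + 9)/(u + 3) − (17/5) = [(4u + 9)·5 − 17·(u + 3)] / [5·(u + 3)] = 3(u − 2) / (5(u + 3)).
So |(4u + 9)/(u + 3) − (17/5)| = 3|u − 2| / (5·|u + 3|).
Restrict delta ≤ 5/2. Then |u − 2| < 5/2 gives |u + 3| = |(u − 2) + 5| ≥ 5 − 5/2 = 5/2.
Hence |(4u + 9)/(u + 3) − (17/5)| < 3|u − 2|/(5·(5/2)) = (6/25)|u − 2|, which is < eps once |u − 2| < (25/6)eps.
Take delta = min(5/2, (25/6)eps). Then 0 < |u − 2| < delta forces both bounds, so |(4u + 9)/(u + 3) − (17/5)| < eps.

delta = min(5/2, (25/6)eps)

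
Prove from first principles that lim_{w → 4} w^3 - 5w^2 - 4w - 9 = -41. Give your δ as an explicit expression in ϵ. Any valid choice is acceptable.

δ = min(2, ϵ/50)

Suppose ϵ > 0. We want δ > 0 such that 0 < |w − 4| < δ implies |(w^3 - 5w^2 - 4w - 9) + 41| < ϵ.
(w^3 - 5w^2 - 4w - 9) + 41 = w^3 - 5w^2 - 4w + 32 = (w − 4)(w^2 - w - 8).
So |(w^3 - 5w^2 - 4w - 9) + 41| = |w − 4|·|w^2 - w - 8|.
Require δ ≤ 2. Then |w − 4| < 2 gives |w| < 6, and by the triangle inequality |w^2 - w - 8| ≤ 6^2 + 6 + 8 = 50.
Hence |(w^3 - 5w^2 - 4w - 9) + 41| ≤ 50|w − 4| < ϵ provided |w − 4| < ϵ/50.
Take δ = min(2, ϵ/50). Then 0 < |w − 4| < δ gives both |w − 4| < 2 and |w − 4| < ϵ/50, so |(w^3 - 5w^2 - 4w - 9) + 41| < ϵ.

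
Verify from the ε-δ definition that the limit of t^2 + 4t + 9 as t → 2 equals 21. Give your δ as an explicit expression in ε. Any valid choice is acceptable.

δ = min(1, ε/9)

Suppose ε > 0. We want δ > 0 such that 0 < |t − 2| < δ implies |(t^2 + 4t + 9) − 21| < ε.
(t^2 + 4t + 9) − 21 = t^2 + 4t - 12 = (t − 2)(t + 6).
So |(t^2 + 4t + 9) − 21| = |t − 2|·|t + 6|.
Require δ ≤ 1. Then |t − 2| < 1 gives |t| < 3, and by the triangle inequality |t + 6| ≤ 3 + 6 = 9.
Hence |(t^2 + 4t + 9) − 21| ≤ 9|t − 2| < ε provided |t − 2| < ε/9.
Take δ = min(1, ε/9). Then 0 < |t − 2| < δ gives both |t − 2| < 1 and |t − 2| < ε/9, so |(t^2 + 4t + 9) − 21| < ε.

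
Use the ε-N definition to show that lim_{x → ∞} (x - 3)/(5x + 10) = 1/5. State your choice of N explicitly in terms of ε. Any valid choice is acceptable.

N = 1/ε

Fix ε > 0. We seek N > 0 such that x > N implies |(x - 3)/(5x + 10) − (1/5)| < ε.
(x - 3)/(5x + 10) − (1/5) = (5(x - 3) − (5x + 10)) / (5(5x + 10)) = -25/(5(5x + 10)).
For x > 0 we have 5x + 10 > 5x, so |(x - 3)/(5x + 10) − (1/5)| = 25/(5(5x + 10)) < 25/(5·5x) = 1/x.
Thus |(x - 3)/(5x + 10) − (1/5)| < ε whenever x > 1/ε.
Take N = 1/ε. If x > N then |(x - 3)/(5x + 10) − (1/5)| < 1/x < ε.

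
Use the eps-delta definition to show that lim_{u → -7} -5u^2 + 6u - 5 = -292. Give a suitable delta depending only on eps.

delta = min(2, eps/86)

Suppose eps > 0. We want delta > 0 such that 0 < |u + 7| < delta implies |(-5u^2 + 6u - 5) + 292| < eps.
(-5u^2 + 6u - 5) + 292 = -5u^2 + 6u + 287 = (u + 7)(-5u + 41).
So |(-5u^2 + 6u - 5) + 292| = |u + 7|·|-5u + 41|.
Assume first that |u + 7| < 2, so |u| < 9. Then |-5u + 41| ≤ 5·9 + 41 = 86.
Hence |(-5u^2 + 6u - 5) + 292| ≤ 86|u + 7| < eps provided |u + 7| < eps/86.
Choosing delta = min(2, eps/86) ensures both conditions, hence |(-5u^2 + 6u - 5) + 292| < eps.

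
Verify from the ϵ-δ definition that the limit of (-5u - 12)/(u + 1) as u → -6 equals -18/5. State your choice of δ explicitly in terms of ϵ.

Suppose ϵ > 0. We want δ > 0 with 0 < |u + 6| < δ ⇒ |(-5u - 12)/(u + 1) + 18/5| < ϵ.
Combining over a common denominator, (-5u - 12)/(u + 1) + 18/5 = [(-5u - 12)·(-5) − 18·(u + 1)] / [(-5)·(u + 1)] = 7(u + 6) / ((-5)(u + 1)).
So |(-5u - 12)/(u + 1) + 18/5| = 7|u + 6| / (5·|u + 1|).
Restrict δ ≤ 5/2. Then |u + 6| < 5/2 gives |u + 1| = |(u + 6) + (-5)| ≥ 5 − 5/2 = 5/2.
Hence |(-5u - 12)/(u + 1) + 18/5| < 7|u + 6|/(5·(5/2)) = (14/25)|u + 6|, which is < ϵ once |u + 6| < (25/14)ϵ.
Take δ = min(5/2, (25/14)ϵ). Then 0 < |u + 6| < δ forces both bounds, so |(-5u - 12)/(u + 1) + 18/5| < ϵ.

δ = min(5/2, (25/14)ϵ)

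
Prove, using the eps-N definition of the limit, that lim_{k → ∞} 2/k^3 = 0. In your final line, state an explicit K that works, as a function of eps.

K = (2/eps)^{1/3}

Let eps > 0 be given. For k ≥ 1, |2/k^3 − 0| = 2/k^3.
2/k^3 < eps ⇔ k^3 > 2/eps ⇔ k > (2/eps)^{1/3}.
Take K = (2/eps)^{1/3}. Then k > K implies 2/k^3 < eps.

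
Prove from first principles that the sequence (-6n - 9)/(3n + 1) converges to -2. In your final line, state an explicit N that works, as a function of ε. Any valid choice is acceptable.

Fix ε > 0. For n ≥ 1, |(-6n - 9)/(3n + 1) + 2| = |-21|/(3(3n + 1)) = 21/(3(3n + 1)).
Since 3n + 1 ≥ 3n for n ≥ 1, this is ≤ 21/(3·3n) = (7/3)/n.
So |(-6n - 9)/(3n + 1) + 2| < ε whenever n > (7/3)/ε.
Take N = (7/3)/ε. If n > N then |(-6n - 9)/(3n + 1) + 2| ≤ (7/3)/n < ε.

N = (7/3)/ε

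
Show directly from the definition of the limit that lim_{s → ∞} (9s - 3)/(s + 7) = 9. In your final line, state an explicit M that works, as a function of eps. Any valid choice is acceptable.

Let eps > 0. We seek M > 0 such that s > M implies |(9s - 3)/(s + 7) − 9| < eps.
(9s - 3)/(s + 7) − 9 = ((9s - 3) − 9(s + 7)) / ((s + 7)) = -66/((s + 7)).
For s > 0 we have s + 7 > s, so |(9s - 3)/(s + 7) − 9| = 66/((s + 7)) < 66/(s) = 66/s.
Thus |(9s - 3)/(s + 7) − 9| < eps whenever s > 66/eps.
Take M = 66/eps. If s > M then |(9s - 3)/(s + 7) − 9| < 66/s < eps.

M = 66/eps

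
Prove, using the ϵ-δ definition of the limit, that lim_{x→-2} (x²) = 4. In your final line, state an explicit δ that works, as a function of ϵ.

δ = min(2, ϵ/6)

Suppose ϵ > 0. We seek δ > 0 with 0 < |x + 2| < δ ⇒ |x² − 4| < ϵ.
Factor: x² − 4 = (x + 2)(x - 2), so |x² − 4| = |x + 2|·|x - 2|.
Impose δ ≤ 2 so that |x| < 4; then |x - 2| ≤ 6.
Hence |x² − 4| ≤ 6|x + 2|, which is < ϵ once |x + 2| < ϵ/6.
Take δ = min(2, ϵ/6). If 0 < |x + 2| < δ then both bounds hold and |x² − 4| ≤ 6|x + 2| < 6·(ϵ/6) = ϵ.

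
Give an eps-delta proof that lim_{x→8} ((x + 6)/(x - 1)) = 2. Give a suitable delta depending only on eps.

Fix eps > 0. We want delta > 0 with 0 < |x − 8| < delta ⇒ |(x + 6)/(x - 1) − 2| < eps.
Combining over a common denominator, (x + 6)/(x - 1) − 2 = [(x + 6)·7 − 14·(x - 1)] / [7·(x - 1)] = -7(x − 8) / (7(x - 1)).
So |(x + 6)/(x - 1) − 2| = 7|x − 8| / (7·|x − 1|).
Require delta ≤ 7/2, so |x − 1| ≥ |7| − |x − 8| > 7 − 7/2 = 7/2.
Hence |(x + 6)/(x - 1) − 2| < 7|x − 8|/(7·(7/2)) = (2/7)|x − 8|, which is < eps once |x − 8| < (7/2)eps.
Take delta = min(7/2, (7/2)eps). Then 0 < |x − 8| < delta forces both bounds, so |(x + 6)/(x - 1) − 2| < eps.

delta = min(7/2, (7/2)eps)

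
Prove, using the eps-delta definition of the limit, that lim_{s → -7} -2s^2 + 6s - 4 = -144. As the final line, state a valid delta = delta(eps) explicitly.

delta = min(1, eps/36)

Let eps > 0 be given. We want delta > 0 such that 0 < |s + 7| < delta implies |(-2s^2 + 6s - 4) + 144| < eps.
(-2s^2 + 6s - 4) + 144 = -2s^2 + 6s + 140 = (s + 7)(-2s + 20).
So |(-2s^2 + 6s - 4) + 144| = |s + 7|·|-2s + 20|.
Require delta ≤ 1. Then |s + 7| < 1 gives |s| < 8, and by the triangle inequality |-2s + 20| ≤ 2·8 + 20 = 36.
Hence |(-2s^2 + 6s - 4) + 144| ≤ 36|s + 7| < eps provided |s + 7| < eps/36.
Choosing delta = min(1, eps/36) ensures both conditions, hence |(-2s^2 + 6s - 4) + 144| < eps.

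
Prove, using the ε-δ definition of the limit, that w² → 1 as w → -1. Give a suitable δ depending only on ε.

δ = min(1, ε/3)

Fix ε > 0. We seek δ > 0 with 0 < |w + 1| < δ ⇒ |w² − 1| < ε.
Factor: w² − 1 = (w + 1)(w - 1), so |w² − 1| = |w + 1|·|w - 1|.
Restrict δ ≤ 1. Then |w + 1| < 1 gives |w| < 2, so by the triangle inequality |w - 1| ≤ 2 + 1 = 3.
Hence |w² − 1| ≤ 3|w + 1|, which is < ε once |w + 1| < ε/3.
Take δ = min(1, ε/3). If 0 < |w + 1| < δ then both bounds hold and |w² − 1| ≤ 3|w + 1| < 3·(ε/3) = ε.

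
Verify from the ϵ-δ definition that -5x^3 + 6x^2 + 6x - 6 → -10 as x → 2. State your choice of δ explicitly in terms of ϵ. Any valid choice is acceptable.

Suppose ϵ > 0. We want δ > 0 such that 0 < |x − 2| < δ implies |(-5x^3 + 6x^2 + 6x - 6) + 10| < ϵ.
(-5x^3 + 6x^2 + 6x - 6) + 10 = -5x^3 + 6x^2 + 6x + 4 = (x − 2)(-5x^2 - 4x - 2).
So |(-5x^3 + 6x^2 + 6x - 6) + 10| = |x − 2|·|-5x^2 - 4x - 2|.
Require δ ≤ 1. Then |x − 2| < 1 gives |x| < 3, and by the triangle inequality |-5x^2 - 4x - 2| ≤ 5·3^2 + 4·3 + 2 = 59.
Hence |(-5x^3 + 6x^2 + 6x - 6) + 10| ≤ 59|x − 2| < ϵ provided |x − 2| < ϵ/59.
Take δ = min(1, ϵ/59). Then 0 < |x − 2| < δ gives both |x − 2| < 1 and |x − 2| < ϵ/59, so |(-5x^3 + 6x^2 + 6x - 6) + 10| < ϵ.

δ = min(1, ϵ/59)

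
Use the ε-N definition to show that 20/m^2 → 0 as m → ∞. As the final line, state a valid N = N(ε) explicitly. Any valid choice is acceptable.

N = (20/ε)^{1/2}

Let ε > 0 be given. For m ≥ 1, |20/m^2 − 0| = 20/m^2.
20/m^2 < ε ⇔ m^2 > 20/ε ⇔ m > (20/ε)^{1/2}.
Take N = (20/ε)^{1/2}. Then m > N implies 20/m^2 < ε.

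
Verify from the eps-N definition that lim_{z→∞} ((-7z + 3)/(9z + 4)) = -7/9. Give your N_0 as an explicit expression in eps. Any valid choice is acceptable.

N_0 = (55/81)/eps

Fix eps > 0. We seek N_0 > 0 such that z > N_0 implies |(-7z + 3)/(9z + 4) + 7/9| < eps.
(-7z + 3)/(9z + 4) + 7/9 = (9(-7z + 3) − (-7)(9z + 4)) / (9(9z + 4)) = 55/(9(9z + 4)).
For z > 0 we have 9z + 4 > 9z, so |(-7z + 3)/(9z + 4) + 7/9| = 55/(9(9z + 4)) < 55/(9·9z) = (55/81)/z.
Thus |(-7z + 3)/(9z + 4) + 7/9| < eps whenever z > (55/81)/eps.
Take N_0 = (55/81)/eps. If z > N_0 then |(-7z + 3)/(9z + 4) + 7/9| < (55/81)/z < eps.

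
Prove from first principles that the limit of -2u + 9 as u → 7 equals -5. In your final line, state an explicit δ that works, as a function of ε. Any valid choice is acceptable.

Fix ε > 0. We need δ > 0 so that 0 < |u − 7| < δ implies |(-2u + 9) + 5| < ε.
Since (-2u + 9) + 5 = -2(u − 7), we have |(-2u + 9) + 5| = 2|u − 7|.
Thus it suffices that |u − 7| < ε/2.
Choosing δ = ε/2 gives |(-2u + 9) + 5| = 2|u − 7| < ε whenever |u − 7| < δ.

δ = ε/2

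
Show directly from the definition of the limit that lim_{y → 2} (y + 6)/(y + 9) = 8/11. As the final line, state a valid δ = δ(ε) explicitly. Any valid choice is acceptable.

δ = min(11/2, (121/6)ε)

Let ε > 0 be given. We want δ > 0 with 0 < |y − 2| < δ ⇒ |(y + 6)/(y + 9) − (8/11)| < ε.
Combining over a common denominator, (y + 6)/(y + 9) − (8/11) = [(y + 6)·11 − 8·(y + 9)] / [11·(y + 9)] = 3(y − 2) / (11(y + 9)).
So |(y + 6)/(y + 9) − (8/11)| = 3|y − 2| / (11·|y + 9|).
Require δ ≤ 11/2, so |y + 9| ≥ |11| − |y − 2| > 11 − 11/2 = 11/2.
Hence |(y + 6)/(y + 9) − (8/11)| < 3|y − 2|/(11·(11/2)) = (6/121)|y − 2|, which is < ε once |y − 2| < (121/6)ε.
Take δ = min(11/2, (121/6)ε). Then 0 < |y − 2| < δ forces both bounds, so |(y + 6)/(y + 9) − (8/11)| < ε.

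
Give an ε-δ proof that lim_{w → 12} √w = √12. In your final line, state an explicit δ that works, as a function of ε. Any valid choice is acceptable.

δ = min(12, √12·ε)

Suppose ε > 0. We want δ > 0 such that 0 < |w − 12| < δ implies |√w − √12| < ε.
Rationalise: √w − √12 = (w − 12)/(√w + √12), so |√w − √12| = |w − 12|/(√w + √12).
Restrict δ ≤ 12 so that |w − 12| < 12 forces w > 0, and then √w + √12 > √12.
Hence |√w − √12| < |w − 12|/√12, which is < ε once |w − 12| < √12·ε.
Take δ = min(12, √12·ε). If 0 < |w − 12| < δ then w > 0 and |√w − √12| < |w − 12|/√12 < ε.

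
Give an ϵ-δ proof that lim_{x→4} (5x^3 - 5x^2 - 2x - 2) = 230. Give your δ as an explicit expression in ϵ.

Fix ϵ > 0. We want δ > 0 such that 0 < |x − 4| < δ implies |(5x^3 - 5x^2 - 2x - 2) − 230| < ϵ.
(5x^3 - 5x^2 - 2x - 2) − 230 = 5x^3 - 5x^2 - 2x - 232 = (x − 4)(5x^2 + 15x + 58).
So |(5x^3 - 5x^2 - 2x - 2) − 230| = |x − 4|·|5x^2 + 15x + 58|.
Require δ ≤ 1. Then |x − 4| < 1 gives |x| < 5, and by the triangle inequality |5x^2 + 15x + 58| ≤ 5·5^2 + 15·5 + 58 = 258.
Hence |(5x^3 - 5x^2 - 2x - 2) − 230| ≤ 258|x − 4| < ϵ provided |x − 4| < ϵ/258.
Choosing δ = min(1, ϵ/258) ensures both conditions, hence |(5x^3 - 5x^2 - 2x - 2) − 230| < ϵ.

δ = min(1, ϵ/258)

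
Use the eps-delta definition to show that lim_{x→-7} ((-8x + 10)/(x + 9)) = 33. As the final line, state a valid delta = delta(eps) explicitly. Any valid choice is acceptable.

delta = min(1, (1/41)eps)

Let eps > 0. We want delta > 0 with 0 < |x + 7| < delta ⇒ |(-8x + 10)/(x + 9) − 33| < eps.
Combining over a common denominator, (-8x + 10)/(x + 9) − 33 = [(-8x + 10)·2 − 66·(x + 9)] / [2·(x + 9)] = -82(x + 7) / (2(x + 9)).
So |(-8x + 10)/(x + 9) − 33| = 82|x + 7| / (2·|x + 9|).
Restrict delta ≤ 1. Then |x + 7| < 1 gives |x + 9| = |(x + 7) + 2| ≥ 2 − 1 = 1.
Hence |(-8x + 10)/(x + 9) − 33| < 82|x + 7|/(2·1) = 41|x + 7|, which is < eps once |x + 7| < (1/41)eps.
Take delta = min(1, (1/41)eps). Then 0 < |x + 7| < delta forces both bounds, so |(-8x + 10)/(x + 9) − 33| < eps.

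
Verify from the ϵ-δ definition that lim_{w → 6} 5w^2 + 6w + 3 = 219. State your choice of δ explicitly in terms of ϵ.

δ = min(1, ϵ/71)

Suppose ϵ > 0. We want δ > 0 such that 0 < |w − 6| < δ implies |(5w^2 + 6w + 3) − 219| < ϵ.
(5w^2 + 6w + 3) − 219 = 5w^2 + 6w - 216 = (w − 6)(5w + 36).
So |(5w^2 + 6w + 3) − 219| = |w − 6|·|5w + 36|.
Assume first that |w − 6| < 1, so |w| < 7. Then |5w + 36| ≤ 5·7 + 36 = 71.
Hence |(5w^2 + 6w + 3) − 219| ≤ 71|w − 6| < ϵ provided |w − 6| < ϵ/71.
Take δ = min(1, ϵ/71). Then 0 < |w − 6| < δ gives both |w − 6| < 1 and |w − 6| < ϵ/71, so |(5w^2 + 6w + 3) − 219| < ϵ.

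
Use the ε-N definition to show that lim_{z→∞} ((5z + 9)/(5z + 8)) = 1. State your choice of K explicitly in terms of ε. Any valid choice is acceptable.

K = (1/5)/ε

Let ε > 0. We seek K > 0 such that z > K implies |(5z + 9)/(5z + 8) − 1| < ε.
(5z + 9)/(5z + 8) − 1 = (5(5z + 9) − 5(5z + 8)) / (5(5z + 8)) = 5/(5(5z + 8)).
For z > 0 we have 5z + 8 > 5z, so |(5z + 9)/(5z + 8) − 1| = 5/(5(5z + 8)) < 5/(5·5z) = (1/5)/z.
Thus |(5z + 9)/(5z + 8) − 1| < ε whenever z > (1/5)/ε.
Take K = (1/5)/ε. If z > K then |(5z + 9)/(5z + 8) − 1| < (1/5)/z < ε.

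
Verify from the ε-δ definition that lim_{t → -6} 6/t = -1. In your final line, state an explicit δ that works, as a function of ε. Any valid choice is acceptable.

Suppose ε > 0. We seek δ > 0 such that 0 < |t + 6| < δ implies |6/t + 1| < ε.
|6/t + 1| = 6·|-6 − t|/(6·|t|) = 6|t + 6|/(6|t|).
Require δ ≤ 3 so that |t| > 6 − 3 = 3, hence 6|t| > 18.
Then |6/t + 1| < 6|t + 6|/18, which is < ε when |t + 6| < 3ε.
Take δ = min(3, 3ε). Then 0 < |t + 6| < δ gives both |t + 6| < 3 and |t + 6| < 3ε, so |6/t + 1| < ε.

δ = min(3, 3ε)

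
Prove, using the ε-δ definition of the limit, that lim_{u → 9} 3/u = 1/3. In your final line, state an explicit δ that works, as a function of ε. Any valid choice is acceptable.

Let ε > 0. We seek δ > 0 such that 0 < |u − 9| < δ implies |3/u − (1/3)| < ε.
|3/u − (1/3)| = 3·|9 − u|/(9·|u|) = 3|u − 9|/(9|u|).
Restrict δ ≤ 9/2. Then |u − 9| < 9/2 gives |u| > 9/2, so 9|u| > 81/2.
Then |3/u − (1/3)| < 3|u − 9|/(81/2), which is < ε when |u − 9| < (27/2)ε.
Take δ = min(9/2, (27/2)ε). Then 0 < |u − 9| < δ gives both |u − 9| < 9/2 and |u − 9| < (27/2)ε, so |3/u − (1/3)| < ε.

δ = min(9/2, (27/2)ε)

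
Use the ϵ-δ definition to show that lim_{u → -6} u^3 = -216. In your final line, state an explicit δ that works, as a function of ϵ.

Let ϵ > 0. We seek δ > 0 with 0 < |u + 6| < δ ⇒ |u^3 + 216| < ϵ.
Factor: u^3 + 216 = (u + 6)(u^2 - 6u + 36), so |u^3 + 216| = |u + 6|·|u^2 - 6u + 36|.
Impose δ ≤ 1 so that |u| < 7; then |u^2 - 6u + 36| ≤ 127.
Hence |u^3 + 216| ≤ 127|u + 6|, which is < ϵ once |u + 6| < ϵ/127.
Take δ = min(1, ϵ/127). If 0 < |u + 6| < δ then both bounds hold and |u^3 + 216| ≤ 127|u + 6| < 127·(ϵ/127) = ϵ.

δ = min(1, ϵ/127)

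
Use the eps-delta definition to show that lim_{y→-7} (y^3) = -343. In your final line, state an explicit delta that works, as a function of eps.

Suppose eps > 0. We seek delta > 0 with 0 < |y + 7| < delta ⇒ |y^3 + 343| < eps.
Factor: y^3 + 343 = (y + 7)(y^2 - 7y + 49), so |y^3 + 343| = |y + 7|·|y^2 - 7y + 49|.
Impose delta ≤ 2 so that |y| < 9; then |y^2 - 7y + 49| ≤ 193.
Hence |y^3 + 343| ≤ 193|y + 7|, which is < eps once |y + 7| < eps/193.
Take delta = min(2, eps/193). If 0 < |y + 7| < delta then both bounds hold and |y^3 + 343| ≤ 193|y + 7| < 193·(eps/193) = eps.

delta = min(2, eps/193)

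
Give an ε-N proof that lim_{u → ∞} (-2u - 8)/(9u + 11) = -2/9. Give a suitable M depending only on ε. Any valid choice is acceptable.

Let ε > 0 be given. We seek M > 0 such that u > M implies |(-2u - 8)/(9u + 11) + 2/9| < ε.
(-2u - 8)/(9u + 11) + 2/9 = (9(-2u - 8) − (-2)(9u + 11)) / (9(9u + 11)) = -50/(9(9u + 11)).
For u > 0 we have 9u + 11 > 9u, so |(-2u - 8)/(9u + 11) + 2/9| = 50/(9(9u + 11)) < 50/(9·9u) = (50/81)/u.
Thus |(-2u - 8)/(9u + 11) + 2/9| < ε whenever u > (50/81)/ε.
Take M = (50/81)/ε. If u > M then |(-2u - 8)/(9u + 11) + 2/9| < (50/81)/u < ε.

M = (50/81)/ε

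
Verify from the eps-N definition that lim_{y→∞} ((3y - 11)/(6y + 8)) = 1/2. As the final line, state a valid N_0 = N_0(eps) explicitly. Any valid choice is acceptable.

N_0 = (5/2)/eps

Fix eps > 0. We seek N_0 > 0 such that y > N_0 implies |(3y - 11)/(6y + 8) − (1/2)| < eps.
(3y - 11)/(6y + 8) − (1/2) = (6(3y - 11) − 3(6y + 8)) / (6(6y + 8)) = -90/(6(6y + 8)).
For y > 0 we have 6y + 8 > 6y, so |(3y - 11)/(6y + 8) − (1/2)| = 90/(6(6y + 8)) < 90/(6·6y) = (5/2)/y.
Thus |(3y - 11)/(6y + 8) − (1/2)| < eps whenever y > (5/2)/eps.
Take N_0 = (5/2)/eps. If y > N_0 then |(3y - 11)/(6y + 8) − (1/2)| < (5/2)/y < eps.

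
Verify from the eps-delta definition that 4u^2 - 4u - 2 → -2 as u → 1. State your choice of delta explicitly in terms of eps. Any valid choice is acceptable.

Fix eps > 0. We want delta > 0 such that 0 < |u − 1| < delta implies |(4u^2 - 4u - 2) + 2| < eps.
(4u^2 - 4u - 2) + 2 = 4u^2 - 4u = (u − 1)(4u).
So |(4u^2 - 4u - 2) + 2| = |u − 1|·|4u|.
Require delta ≤ 1. Then |u − 1| < 1 gives |u| < 2, and by the triangle inequality |4u| ≤ 4·2 = 8.
Hence |(4u^2 - 4u - 2) + 2| ≤ 8|u − 1| < eps provided |u − 1| < eps/8.
Take delta = min(1, eps/8). Then 0 < |u − 1| < delta gives both |u − 1| < 1 and |u − 1| < eps/8, so |(4u^2 - 4u - 2) + 2| < eps.

delta = min(1, eps/8)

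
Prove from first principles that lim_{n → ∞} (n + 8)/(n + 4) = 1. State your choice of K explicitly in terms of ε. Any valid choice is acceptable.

Fix ε > 0. For n ≥ 1, |(n + 8)/(n + 4) − 1| = |4|/((n + 4)) = 4/((n + 4)).
Since n + 4 ≥ n for n ≥ 1, this is ≤ 4/(n) = 4/n.
So |(n + 8)/(n + 4) − 1| < ε whenever n > 4/ε.
Take K = 4/ε. If n > K then |(n + 8)/(n + 4) − 1| ≤ 4/n < ε.

K = 4/ε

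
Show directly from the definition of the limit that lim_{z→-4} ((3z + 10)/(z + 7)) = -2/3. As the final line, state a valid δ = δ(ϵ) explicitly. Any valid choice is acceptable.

Let ϵ > 0 be given. We want δ > 0 with 0 < |z + 4| < δ ⇒ |(3z + 10)/(z + 7) + 2/3| < ϵ.
Combining over a common denominator, (3z + 10)/(z + 7) + 2/3 = [(3z + 10)·3 − (-2)·(z + 7)] / [3·(z + 7)] = 11(z + 4) / (3(z + 7)).
So |(3z + 10)/(z + 7) + 2/3| = 11|z + 4| / (3·|z + 7|).
Require δ ≤ 3/2, so |z + 7| ≥ |3| − |z + 4| > 3 − 3/2 = 3/2.
Hence |(3z + 10)/(z + 7) + 2/3| < 11|z + 4|/(3·(3/2)) = (22/9)|z + 4|, which is < ϵ once |z + 4| < (9/22)ϵ.
Take δ = min(3/2, (9/22)ϵ). Then 0 < |z + 4| < δ forces both bounds, so |(3z + 10)/(z + 7) + 2/3| < ϵ.

δ = min(3/2, (9/22)ϵ)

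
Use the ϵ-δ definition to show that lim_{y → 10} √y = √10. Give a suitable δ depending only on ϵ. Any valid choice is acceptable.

δ = min(10, √10·ϵ)

Let ϵ > 0 be given. We want δ > 0 such that 0 < |y − 10| < δ implies |√y − √10| < ϵ.
Multiplying by the conjugate, |√y − √10| = |y − 10|/(√y + √10).
Restrict δ ≤ 10 so that |y − 10| < 10 forces y > 0, and then √y + √10 > √10.
Hence |√y − √10| < |y − 10|/√10, which is < ϵ once |y − 10| < √10·ϵ.
Take δ = min(10, √10·ϵ). If 0 < |y − 10| < δ then y > 0 and |√y − √10| < |y − 10|/√10 < ϵ.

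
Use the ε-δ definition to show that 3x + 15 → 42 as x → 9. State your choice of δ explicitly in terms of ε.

Let ε > 0 be given. We need δ > 0 so that 0 < |x − 9| < δ implies |(3x + 15) − 42| < ε.
Since (3x + 15) − 42 = 3(x − 9), we have |(3x + 15) − 42| = 3|x − 9|.
So 3|x − 9| < ε exactly when |x − 9| < ε/3.
Choosing δ = ε/3 gives |(3x + 15) − 42| = 3|x − 9| < ε whenever |x − 9| < δ.

δ = ε/3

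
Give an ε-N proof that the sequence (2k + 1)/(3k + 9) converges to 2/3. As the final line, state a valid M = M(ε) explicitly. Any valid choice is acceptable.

M = (5/3)/ε

Suppose ε > 0. For k ≥ 1, |(2k + 1)/(3k + 9) − (2/3)| = |-15|/(3(3k + 9)) = 15/(3(3k + 9)).
Since 3k + 9 ≥ 3k for k ≥ 1, this is ≤ 15/(3·3k) = (5/3)/k.
So |(2k + 1)/(3k + 9) − (2/3)| < ε whenever k > (5/3)/ε.
Take M = (5/3)/ε. If k > M then |(2k + 1)/(3k + 9) − (2/3)| ≤ (5/3)/k < ε.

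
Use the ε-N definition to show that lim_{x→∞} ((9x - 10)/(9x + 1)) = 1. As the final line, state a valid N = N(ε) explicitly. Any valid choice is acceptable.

N = (11/9)/ε

Suppose ε > 0. We seek N > 0 such that x > N implies |(9x - 10)/(9x + 1) − 1| < ε.
(9x - 10)/(9x + 1) − 1 = (9(9x - 10) − 9(9x + 1)) / (9(9x + 1)) = -99/(9(9x + 1)).
For x > 0 we have 9x + 1 > 9x, so |(9x - 10)/(9x + 1) − 1| = 99/(9(9x + 1)) < 99/(9·9x) = (11/9)/x.
Thus |(9x - 10)/(9x + 1) − 1| < ε whenever x > (11/9)/ε.
Take N = (11/9)/ε. If x > N then |(9x - 10)/(9x + 1) − 1| < (11/9)/x < ε.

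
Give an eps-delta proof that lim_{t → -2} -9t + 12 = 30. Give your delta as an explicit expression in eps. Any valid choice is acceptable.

Let eps > 0. We need delta > 0 so that 0 < |t + 2| < delta implies |(-9t + 12) − 30| < eps.
|(-9t + 12) − 30| = |-9t - 18| = 9|t + 2|.
Thus it suffices that |t + 2| < eps/9.
Choosing delta = eps/9 gives |(-9t + 12) − 30| = 9|t + 2| < eps whenever |t + 2| < delta.

delta = eps/9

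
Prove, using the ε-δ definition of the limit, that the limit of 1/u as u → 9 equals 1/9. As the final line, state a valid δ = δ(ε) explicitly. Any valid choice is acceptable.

δ = min(9/2, (81/2)ε)

Let ε > 0 be given. We seek δ > 0 such that 0 < |u − 9| < δ implies |1/u − (1/9)| < ε.
|1/u − (1/9)| = |9 − u|/(9·|u|) = |u − 9|/(9|u|).
Require δ ≤ 9/2 so that |u| > 9 − 9/2 = 9/2, hence 9|u| > 81/2.
Then |1/u − (1/9)| < |u − 9|/(81/2), which is < ε when |u − 9| < (81/2)ε.
Take δ = min(9/2, (81/2)ε). Then 0 < |u − 9| < δ gives both |u − 9| < 9/2 and |u − 9| < (81/2)ε, so |1/u − (1/9)| < ε.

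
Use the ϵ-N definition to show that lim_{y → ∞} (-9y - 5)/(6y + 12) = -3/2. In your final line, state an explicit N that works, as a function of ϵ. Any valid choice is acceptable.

Let ϵ > 0. We seek N > 0 such that y > N implies |(-9y - 5)/(6y + 12) + 3/2| < ϵ.
(-9y - 5)/(6y + 12) + 3/2 = (6(-9y - 5) − (-9)(6y + 12)) / (6(6y + 12)) = 78/(6(6y + 12)).
For y > 0 we have 6y + 12 > 6y, so |(-9y - 5)/(6y + 12) + 3/2| = 78/(6(6y + 12)) < 78/(6·6y) = (13/6)/y.
Thus |(-9y - 5)/(6y + 12) + 3/2| < ϵ whenever y > (13/6)/ϵ.
Take N = (13/6)/ϵ. If y > N then |(-9y - 5)/(6y + 12) + 3/2| < (13/6)/y < ϵ.

N = (13/6)/ϵ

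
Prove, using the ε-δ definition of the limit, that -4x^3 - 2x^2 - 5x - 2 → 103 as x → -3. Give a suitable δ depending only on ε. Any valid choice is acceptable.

Let ε > 0. We want δ > 0 such that 0 < |x + 3| < δ implies |(-4x^3 - 2x^2 - 5x - 2) − 103| < ε.
(-4x^3 - 2x^2 - 5x - 2) − 103 = -4x^3 - 2x^2 - 5x - 105 = (x + 3)(-4x^2 + 10x - 35).
So |(-4x^3 - 2x^2 - 5x - 2) − 103| = |x + 3|·|-4x^2 + 10x - 35|.
Require δ ≤ 2. Then |x + 3| < 2 gives |x| < 5, and by the triangle inequality |-4x^2 + 10x - 35| ≤ 4·5^2 + 10·5 + 35 = 185.
Hence |(-4x^3 - 2x^2 - 5x - 2) − 103| ≤ 185|x + 3| < ε provided |x + 3| < ε/185.
Choosing δ = min(2, ε/185) ensures both conditions, hence |(-4x^3 - 2x^2 - 5x - 2) − 103| < ε.

δ = min(2, ε/185)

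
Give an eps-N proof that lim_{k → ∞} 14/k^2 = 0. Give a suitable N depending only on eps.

N = (14/eps)^{1/2}

Suppose eps > 0. For k ≥ 1, |14/k^2 − 0| = 14/k^2.
14/k^2 < eps ⇔ k^2 > 14/eps ⇔ k > (14/eps)^{1/2}.
Take N = (14/eps)^{1/2}. Then k > N implies 14/k^2 < eps.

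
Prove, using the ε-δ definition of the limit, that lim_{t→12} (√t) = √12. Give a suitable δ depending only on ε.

Fix ε > 0. We want δ > 0 such that 0 < |t − 12| < δ implies |√t − √12| < ε.
Multiplying by the conjugate, |√t − √12| = |t − 12|/(√t + √12).
Restrict δ ≤ 12 so that |t − 12| < 12 forces t > 0, and then √t + √12 > √12.
Hence |√t − √12| < |t − 12|/√12, which is < ε once |t − 12| < √12·ε.
Take δ = min(12, √12·ε). If 0 < |t − 12| < δ then t > 0 and |√t − √12| < |t − 12|/√12 < ε.

δ = min(12, √12·ε)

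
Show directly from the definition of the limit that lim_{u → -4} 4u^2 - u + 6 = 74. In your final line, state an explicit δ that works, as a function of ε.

δ = min(2, ε/41)

Let ε > 0 be given. We want δ > 0 such that 0 < |u + 4| < δ implies |(4u^2 - u + 6) − 74| < ε.
(4u^2 - u + 6) − 74 = 4u^2 - u - 68 = (u + 4)(4u - 17).
So |(4u^2 - u + 6) − 74| = |u + 4|·|4u - 17|.
Require δ ≤ 2. Then |u + 4| < 2 gives |u| < 6, and by the triangle inequality |4u - 17| ≤ 4·6 + 17 = 41.
Hence |(4u^2 - u + 6) − 74| ≤ 41|u + 4| < ε provided |u + 4| < ε/41.
Take δ = min(2, ε/41). Then 0 < |u + 4| < δ gives both |u + 4| < 2 and |u + 4| < ε/41, so |(4u^2 - u + 6) − 74| < ε.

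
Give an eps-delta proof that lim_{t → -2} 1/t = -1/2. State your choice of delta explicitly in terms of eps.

delta = min(1, 2eps)

Let eps > 0 be given. We seek delta > 0 such that 0 < |t + 2| < delta implies |1/t + 1/2| < eps.
|1/t + 1/2| = |-2 − t|/(2·|t|) = |t + 2|/(2|t|).
Restrict delta ≤ 1. Then |t + 2| < 1 gives |t| > 1, so 2|t| > 2.
Then |1/t + 1/2| < |t + 2|/2, which is < eps when |t + 2| < 2eps.
Take delta = min(1, 2eps). Then 0 < |t + 2| < delta gives both |t + 2| < 1 and |t + 2| < 2eps, so |1/t + 1/2| < eps.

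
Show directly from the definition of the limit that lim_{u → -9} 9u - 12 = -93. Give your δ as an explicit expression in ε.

δ = ε/9

Fix ε > 0. We need δ > 0 so that 0 < |u + 9| < δ implies |(9u - 12) + 93| < ε.
|(9u - 12) + 93| = |9u + 81| = 9|u + 9|.
So 9|u + 9| < ε exactly when |u + 9| < ε/9.
Take δ = ε/9. If 0 < |u + 9| < δ then |(9u - 12) + 93| = 9|u + 9| < 9·(ε/9) = ε.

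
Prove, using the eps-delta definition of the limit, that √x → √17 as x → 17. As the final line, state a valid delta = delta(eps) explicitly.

Suppose eps > 0. We want delta > 0 such that 0 < |x − 17| < delta implies |√x − √17| < eps.
Rationalise: √x − √17 = (x − 17)/(√x + √17), so |√x − √17| = |x − 17|/(√x + √17).
Restrict delta ≤ 17 so that |x − 17| < 17 forces x > 0, and then √x + √17 > √17.
Hence |√x − √17| < |x − 17|/√17, which is < eps once |x − 17| < √17·eps.
Take delta = min(17, √17·eps). If 0 < |x − 17| < delta then x > 0 and |√x − √17| < |x − 17|/√17 < eps.

delta = min(17, √17·eps)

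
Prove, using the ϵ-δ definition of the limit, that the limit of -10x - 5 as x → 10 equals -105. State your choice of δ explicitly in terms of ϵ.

δ = ϵ/10

Let ϵ > 0. We need δ > 0 so that 0 < |x − 10| < δ implies |(-10x - 5) + 105| < ϵ.
|(-10x - 5) + 105| = |-10x + 100| = 10|x − 10|.
So 10|x − 10| < ϵ exactly when |x − 10| < ϵ/10.
Choosing δ = ϵ/10 gives |(-10x - 5) + 105| = 10|x − 10| < ϵ whenever |x − 10| < δ.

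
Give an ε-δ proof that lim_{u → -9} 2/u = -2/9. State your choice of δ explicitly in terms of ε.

Fix ε > 0. We seek δ > 0 such that 0 < |u + 9| < δ implies |2/u + 2/9| < ε.
|2/u + 2/9| = 2·|-9 − u|/(9·|u|) = 2|u + 9|/(9|u|).
Restrict δ ≤ 9/2. Then |u + 9| < 9/2 gives |u| > 9/2, so 9|u| > 81/2.
Then |2/u + 2/9| < 2|u + 9|/(81/2), which is < ε when |u + 9| < (81/4)ε.
Take δ = min(9/2, (81/4)ε). Then 0 < |u + 9| < δ gives both |u + 9| < 9/2 and |u + 9| < (81/4)ε, so |2/u + 2/9| < ε.

δ = min(9/2, (81/4)ε)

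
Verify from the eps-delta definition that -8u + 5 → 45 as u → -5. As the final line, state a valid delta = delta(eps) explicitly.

Suppose eps > 0. We need delta > 0 so that 0 < |u + 5| < delta implies |(-8u + 5) − 45| < eps.
Since (-8u + 5) − 45 = -8(u + 5), we have |(-8u + 5) − 45| = 8|u + 5|.
So 8|u + 5| < eps exactly when |u + 5| < eps/8.
Take delta = eps/8. If 0 < |u + 5| < delta then |(-8u + 5) − 45| = 8|u + 5| < 8·(eps/8) = eps.

delta = eps/8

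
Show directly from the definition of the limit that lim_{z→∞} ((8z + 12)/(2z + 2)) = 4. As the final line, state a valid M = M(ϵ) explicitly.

M = 2/ϵ

Fix ϵ > 0. We seek M > 0 such that z > M implies |(8z + 12)/(2z + 2) − 4| < ϵ.
(8z + 12)/(2z + 2) − 4 = (2(8z + 12) − 8(2z + 2)) / (2(2z + 2)) = 8/(2(2z + 2)).
For z > 0 we have 2z + 2 > 2z, so |(8z + 12)/(2z + 2) − 4| = 8/(2(2z + 2)) < 8/(2·2z) = 2/z.
Thus |(8z + 12)/(2z + 2) − 4| < ϵ whenever z > 2/ϵ.
Take M = 2/ϵ. If z > M then |(8z + 12)/(2z + 2) − 4| < 2/z < ϵ.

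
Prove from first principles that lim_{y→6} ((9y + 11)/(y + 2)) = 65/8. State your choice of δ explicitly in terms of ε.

δ = min(4, (32/7)ε)

Fix ε > 0. We want δ > 0 with 0 < |y − 6| < δ ⇒ |(9y + 11)/(y + 2) − (65/8)| < ε.
Combining over a common denominator, (9y + 11)/(y + 2) − (65/8) = [(9y + 11)·8 − 65·(y + 2)] / [8·(y + 2)] = 7(y − 6) / (8(y + 2)).
So |(9y + 11)/(y + 2) − (65/8)| = 7|y − 6| / (8·|y + 2|).
Require δ ≤ 4, so |y + 2| ≥ |8| − |y − 6| > 8 − 4 = 4.
Hence |(9y + 11)/(y + 2) − (65/8)| < 7|y − 6|/(8·4) = (7/32)|y − 6|, which is < ε once |y − 6| < (32/7)ε.
Take δ = min(4, (32/7)ε). Then 0 < |y − 6| < δ forces both bounds, so |(9y + 11)/(y + 2) − (65/8)| < ε.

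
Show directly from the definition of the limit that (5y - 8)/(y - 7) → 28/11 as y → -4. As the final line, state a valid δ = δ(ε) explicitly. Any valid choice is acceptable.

Suppose ε > 0. We want δ > 0 with 0 < |y + 4| < δ ⇒ |(5y - 8)/(y - 7) − (28/11)| < ε.
Combining over a common denominator, (5y - 8)/(y - 7) − (28/11) = [(5y - 8)·(-11) − (-28)·(y - 7)] / [(-11)·(y - 7)] = -27(y + 4) / ((-11)(y - 7)).
So |(5y - 8)/(y - 7) − (28/11)| = 27|y + 4| / (11·|y − 7|).
Require δ ≤ 11/2, so |y − 7| ≥ |-11| − |y + 4| > 11 − 11/2 = 11/2.
Hence |(5y - 8)/(y - 7) − (28/11)| < 27|y + 4|/(11·(11/2)) = (54/121)|y + 4|, which is < ε once |y + 4| < (121/54)ε.
Take δ = min(11/2, (121/54)ε). Then 0 < |y + 4| < δ forces both bounds, so |(5y - 8)/(y - 7) − (28/11)| < ε.

δ = min(11/2, (121/54)ε)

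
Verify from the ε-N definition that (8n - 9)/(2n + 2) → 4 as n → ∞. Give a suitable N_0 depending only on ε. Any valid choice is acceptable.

Suppose ε > 0. For n ≥ 1, |(8n - 9)/(2n + 2) − 4| = |-34|/(2(2n + 2)) = 34/(2(2n + 2)).
Since 2n + 2 ≥ 2n for n ≥ 1, this is ≤ 34/(2·2n) = (17/2)/n.
So |(8n - 9)/(2n + 2) − 4| < ε whenever n > (17/2)/ε.
Take N_0 = (17/2)/ε. If n > N_0 then |(8n - 9)/(2n + 2) − 4| ≤ (17/2)/n < ε.

N_0 = (17/2)/ε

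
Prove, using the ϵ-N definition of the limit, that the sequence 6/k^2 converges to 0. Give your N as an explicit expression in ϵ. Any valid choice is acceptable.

N = (6/ϵ)^{1/2}

Fix ϵ > 0. For k ≥ 1, |6/k^2 − 0| = 6/k^2.
6/k^2 < ϵ ⇔ k^2 > 6/ϵ ⇔ k > (6/ϵ)^{1/2}.
Take N = (6/ϵ)^{1/2}. Then k > N implies 6/k^2 < ϵ.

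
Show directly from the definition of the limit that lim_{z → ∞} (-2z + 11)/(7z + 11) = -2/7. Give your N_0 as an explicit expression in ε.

N_0 = (99/49)/ε

Let ε > 0 be given. We seek N_0 > 0 such that z > N_0 implies |(-2z + 11)/(7z + 11) + 2/7| < ε.
(-2z + 11)/(7z + 11) + 2/7 = (7(-2z + 11) − (-2)(7z + 11)) / (7(7z + 11)) = 99/(7(7z + 11)).
For z > 0 we have 7z + 11 > 7z, so |(-2z + 11)/(7z + 11) + 2/7| = 99/(7(7z + 11)) < 99/(7·7z) = (99/49)/z.
Thus |(-2z + 11)/(7z + 11) + 2/7| < ε whenever z > (99/49)/ε.
Take N_0 = (99/49)/ε. If z > N_0 then |(-2z + 11)/(7z + 11) + 2/7| < (99/49)/z < ε.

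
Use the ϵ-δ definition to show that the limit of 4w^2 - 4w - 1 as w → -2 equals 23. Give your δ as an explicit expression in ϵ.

Let ϵ > 0 be given. We want δ > 0 such that 0 < |w + 2| < δ implies |(4w^2 - 4w - 1) − 23| < ϵ.
(4w^2 - 4w - 1) − 23 = 4w^2 - 4w - 24 = (w + 2)(4w - 12).
So |(4w^2 - 4w - 1) − 23| = |w + 2|·|4w - 12|.
Assume first that |w + 2| < 1, so |w| < 3. Then |4w - 12| ≤ 4·3 + 12 = 24.
Hence |(4w^2 - 4w - 1) − 23| ≤ 24|w + 2| < ϵ provided |w + 2| < ϵ/24.
Take δ = min(1, ϵ/24). Then 0 < |w + 2| < δ gives both |w + 2| < 1 and |w + 2| < ϵ/24, so |(4w^2 - 4w - 1) − 23| < ϵ.

δ = min(1, ϵ/24)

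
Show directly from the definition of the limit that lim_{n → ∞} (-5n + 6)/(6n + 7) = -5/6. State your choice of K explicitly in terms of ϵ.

K = (71/36)/ϵ

Fix ϵ > 0. For n ≥ 1, |(-5n + 6)/(6n + 7) + 5/6| = |71|/(6(6n + 7)) = 71/(6(6n + 7)).
Since 6n + 7 ≥ 6n for n ≥ 1, this is ≤ 71/(6·6n) = (71/36)/n.
So |(-5n + 6)/(6n + 7) + 5/6| < ϵ whenever n > (71/36)/ϵ.
Take K = (71/36)/ϵ. If n > K then |(-5n + 6)/(6n + 7) + 5/6| ≤ (71/36)/n < ϵ.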